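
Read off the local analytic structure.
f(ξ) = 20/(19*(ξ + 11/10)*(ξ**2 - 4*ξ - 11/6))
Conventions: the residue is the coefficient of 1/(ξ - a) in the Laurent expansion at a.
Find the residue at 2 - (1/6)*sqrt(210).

The factor ξ**2 - 4*ξ - 11/6 splits as (ξ - a)(ξ - a') with a = 2 - (1/6)*sqrt(210), a' = 2 + (1/6)*sqrt(210). At the order-1 pole a set g(ξ) = (ξ - a)*f(ξ) = [20/(19*(ξ + 11/10))] / (ξ - a').
Simple pole: residue = g(a) at a = 2 - (1/6)*sqrt(210), which is -3000/21527 - (1860/150689)*sqrt(210).

The residue is -3000/21527 - (1860/150689)*sqrt(210).


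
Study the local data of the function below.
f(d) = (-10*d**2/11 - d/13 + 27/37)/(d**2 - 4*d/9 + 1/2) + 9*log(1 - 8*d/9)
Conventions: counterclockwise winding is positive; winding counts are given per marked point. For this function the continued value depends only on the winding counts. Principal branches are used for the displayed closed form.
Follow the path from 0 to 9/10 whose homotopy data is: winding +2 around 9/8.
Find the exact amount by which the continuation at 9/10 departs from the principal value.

Continued minus principal equals (36)*pi*i.

The rational part is single-valued and drops out of the difference; each branch term changes only by its own monodromy.
(9)*log(1 - d/(9/8)): each positive loop around 9/8 adds 2*pi*i to the log, so winding +2 contributes (9)*(2)*2*pi*i = (36)*pi*i.
Summing the contributions at d = 9/10 gives (36)*pi*i.


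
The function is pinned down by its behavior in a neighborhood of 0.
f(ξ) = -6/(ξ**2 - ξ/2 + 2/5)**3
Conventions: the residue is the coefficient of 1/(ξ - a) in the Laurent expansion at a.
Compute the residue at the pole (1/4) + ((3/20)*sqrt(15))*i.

The factor ξ**2 - ξ/2 + 2/5 splits as (ξ - a)(ξ - a') with a = (1/4) + ((3/20)*sqrt(15))*i, a' = (1/4) - ((3/20)*sqrt(15))*i. At the order-3 pole a set g(ξ) = (ξ - a)^3*f(ξ) = [-6] / (ξ - a')^3.
Order-3 pole: residue = g''(a)/2; g''((1/4) + ((3/20)*sqrt(15))*i) = ((6400/729)*sqrt(15))*i, so the residue is ((3200/729)*sqrt(15))*i.

The residue is ((3200/729)*sqrt(15))*i.


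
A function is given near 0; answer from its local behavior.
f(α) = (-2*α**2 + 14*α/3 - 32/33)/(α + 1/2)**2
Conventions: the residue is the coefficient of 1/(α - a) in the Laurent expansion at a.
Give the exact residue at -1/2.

The residue is 20/3.

At the order-2 pole -1/2 set g(α) = (α - (-1/2))^2*f(α) = -2*α**2 + 14*α/3 - 32/33.
Order-2 pole: residue = g'(a); g'(-1/2) = 20/3, so the residue is 20/3.


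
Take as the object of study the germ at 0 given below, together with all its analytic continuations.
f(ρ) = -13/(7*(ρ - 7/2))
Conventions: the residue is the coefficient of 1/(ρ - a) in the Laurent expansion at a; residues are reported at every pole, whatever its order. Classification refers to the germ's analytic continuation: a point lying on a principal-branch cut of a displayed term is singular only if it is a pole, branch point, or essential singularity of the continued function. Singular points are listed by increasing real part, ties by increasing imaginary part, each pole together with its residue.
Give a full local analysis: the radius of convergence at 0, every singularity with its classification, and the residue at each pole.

Radius of convergence at 0: 7/2.
At 7/2: a pole of order 1; residue -13/7.

Denominator factor (ρ - 7/2): pole of order 1 at 7/2, modulus 7/2.
The radius of convergence is the smallest modulus among the singular points: 7/2.
At the order-1 pole 7/2 set g(ρ) = (ρ - (7/2))*f(ρ) = -13/7.
Simple pole: residue = g(a) at a = 7/2, which is -13/7.


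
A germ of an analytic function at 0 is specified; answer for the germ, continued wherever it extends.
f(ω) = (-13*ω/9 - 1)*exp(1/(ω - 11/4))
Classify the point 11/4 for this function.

The point is an essential singularity.

The exponent 1/(ω - (11/4)) has a pole at 11/4, so exp(1/(ω - (11/4))) takes every nonzero value near it: an essential singularity (not a pole of any order).


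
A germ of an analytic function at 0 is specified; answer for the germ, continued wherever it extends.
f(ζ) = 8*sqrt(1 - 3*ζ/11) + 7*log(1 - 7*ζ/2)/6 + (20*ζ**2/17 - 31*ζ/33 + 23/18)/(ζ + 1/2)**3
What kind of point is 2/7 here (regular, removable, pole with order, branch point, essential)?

The term (7/6)*log(1 - ζ/(2/7)) has argument 1 - 2/7/(2/7) = 0 at 2/7: a logarithmic (infinitely-sheeted) branch point; the remaining terms are analytic or single-valued there.

The point is a logarithmic branch point.


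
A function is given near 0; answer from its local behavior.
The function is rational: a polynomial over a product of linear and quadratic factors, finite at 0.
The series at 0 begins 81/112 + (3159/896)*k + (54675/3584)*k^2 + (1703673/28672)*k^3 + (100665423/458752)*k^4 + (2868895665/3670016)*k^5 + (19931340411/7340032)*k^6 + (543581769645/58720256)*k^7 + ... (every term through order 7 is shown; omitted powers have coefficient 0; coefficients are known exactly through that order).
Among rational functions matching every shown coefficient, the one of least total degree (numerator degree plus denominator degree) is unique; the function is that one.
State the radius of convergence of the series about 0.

The radius of convergence is 1/3.

No rational of total degree below 5 reproduces all 8 coefficients; solving the [0/5] Pade equations on them gives f(k) = 32/(21*(k - 1/3)**2*(k + 8/3)**3), whose expansion matches every shown term.
Denominator factor (k - 1/3)^2: pole of order 2 at 1/3, modulus 1/3.
Denominator factor (k + 8/3)^3: pole of order 3 at -8/3, modulus 8/3.
The radius of convergence is the smallest modulus among the singular points: 1/3.


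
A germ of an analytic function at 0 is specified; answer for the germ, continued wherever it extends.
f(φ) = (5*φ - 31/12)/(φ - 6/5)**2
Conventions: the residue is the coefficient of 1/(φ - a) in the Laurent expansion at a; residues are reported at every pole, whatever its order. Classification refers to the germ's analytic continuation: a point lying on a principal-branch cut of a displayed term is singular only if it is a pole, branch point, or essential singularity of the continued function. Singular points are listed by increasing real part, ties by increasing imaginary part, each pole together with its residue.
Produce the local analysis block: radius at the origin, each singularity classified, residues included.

Denominator factor (φ - 6/5)^2: pole of order 2 at 6/5, modulus 6/5.
The radius of convergence is the smallest modulus among the singular points: 6/5.
At the order-2 pole 6/5 set g(φ) = (φ - (6/5))^2*f(φ) = 5*φ - 31/12.
Order-2 pole: residue = g'(a); g'(6/5) = 5, so the residue is 5.

Radius of convergence at 0: 6/5.
At 6/5: a pole of order 2; residue 5.


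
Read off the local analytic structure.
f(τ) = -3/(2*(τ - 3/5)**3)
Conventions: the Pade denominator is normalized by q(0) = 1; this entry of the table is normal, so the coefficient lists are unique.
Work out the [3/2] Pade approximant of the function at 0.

The Pade approximant has numerator coefficients [125/18, 125/18, 625/108, 3125/972]; denominator coefficients [1, -4, 25/6].

Taylor coefficients needed (expand at 0): a_0 = 125/18, a_1 = 625/18, a_2 = 3125/27, a_3 = 78125/243, a_4 = 390625/486, a_5 = 2734375/1458.
Write the denominator as Q(τ) = 1 + q1*τ + q2*τ^2. Requiring Q*f - P = O(τ^6) with deg P <= 3 kills the coefficients of τ^4..τ^5 in Q*f:
  τ^4: a_4 + q1*a_3 + q2*a_2 = 0, i.e. 390625/486 + (78125/243)*q1 + (3125/27)*q2 = 0.
  τ^5: a_5 + q1*a_4 + q2*a_3 = 0, i.e. 2734375/1458 + (390625/486)*q1 + (78125/243)*q2 = 0.
Solving this linear system: q1 = -4, q2 = 25/6.
The numerator is Q*f truncated at degree 3: P0 = a_0 = 125/18; P1 = a_1 + q1*a_0 = 125/18; P2 = a_2 + q1*a_1 + q2*a_0 = 625/108; P3 = a_3 + q1*a_2 + q2*a_1 = 3125/972.


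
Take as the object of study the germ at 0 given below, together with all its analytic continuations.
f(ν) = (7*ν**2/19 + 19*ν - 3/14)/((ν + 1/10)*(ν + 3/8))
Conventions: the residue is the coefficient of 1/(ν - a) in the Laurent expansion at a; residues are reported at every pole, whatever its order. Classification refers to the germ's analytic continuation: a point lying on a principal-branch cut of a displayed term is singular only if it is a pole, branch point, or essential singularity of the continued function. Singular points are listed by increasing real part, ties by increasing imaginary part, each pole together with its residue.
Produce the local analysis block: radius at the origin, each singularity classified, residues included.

Radius of convergence at 0: 1/10.
At -3/8: a pole of order 1; residue 310155/11704.
At -1/10: a pole of order 1; residue -56142/7315.

Denominator factor (ν + 1/10): pole of order 1 at -1/10, modulus 1/10.
Denominator factor (ν + 3/8): pole of order 1 at -3/8, modulus 3/8.
The radius of convergence is the smallest modulus among the singular points: 1/10.
At the order-1 pole -3/8 set g(ν) = (ν - (-3/8))*f(ν) = (7*ν**2/19 + 19*ν - 3/14)/(ν + 1/10).
Simple pole: residue = g(a) at a = -3/8, which is 310155/11704.
At the order-1 pole -1/10 set g(ν) = (ν - (-1/10))*f(ν) = (7*ν**2/19 + 19*ν - 3/14)/(ν + 3/8).
Simple pole: residue = g(a) at a = -1/10, which is -56142/7315.
List the singular points by increasing real part (a conjugate pair: the negative imaginary part first).


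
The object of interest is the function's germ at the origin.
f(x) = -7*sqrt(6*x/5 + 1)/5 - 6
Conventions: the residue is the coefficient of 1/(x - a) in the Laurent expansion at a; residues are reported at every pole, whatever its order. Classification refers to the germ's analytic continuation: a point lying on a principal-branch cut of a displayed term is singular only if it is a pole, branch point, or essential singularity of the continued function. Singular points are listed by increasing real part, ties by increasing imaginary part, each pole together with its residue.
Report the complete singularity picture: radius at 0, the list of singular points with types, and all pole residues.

Radius of convergence at 0: 5/6.
At -5/6: an algebraic (square-root) branch point.

Branch term (-7/5)*sqrt(1 - x/(-5/6)): its argument vanishes at x = -5/6, a square-root branch point, modulus 5/6.
The radius of convergence is the smallest modulus among the singular points: 5/6.


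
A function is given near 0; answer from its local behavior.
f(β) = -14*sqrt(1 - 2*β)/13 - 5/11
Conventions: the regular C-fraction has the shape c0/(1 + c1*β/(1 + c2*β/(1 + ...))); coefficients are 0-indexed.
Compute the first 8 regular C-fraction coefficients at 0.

The regular C-fraction coefficients are [-219/143, 154/219, -527/438, -219/1054, -835/1054, -527/1670, -1143/1670, -835/2286].

Taylor coefficients (expand at 0): a_0 = -219/143, a_1 = 14/13, a_2 = 7/13, a_3 = 7/13, a_4 = 35/52, a_5 = 49/52, a_6 = 147/104, a_7 = 231/104.
c0 = a_0 = -219/143. Peel one level at a time: if S = 1 + c*β/S' with S'(0) = 1, then c is the β-coefficient of S and S' = c*β/(S - 1).
S_1 = c0/f = 1 + (154/219)*β + (40579/47961)*β^2 + ...; c1 = 154/219.
S_2 = c1*β/(S_1 - 1) = 1 + (-527/438)*β + (-1/4)*β^2 + ...; c2 = -527/438.
S_3 = c2*β/(S_2 - 1) = 1 + (-219/1054)*β + (-182865/1110916)*β^2 + ...; c3 = -219/1054.
S_4 = c3*β/(S_3 - 1) = 1 + (-835/1054)*β + (-1/4)*β^2 + ...; c4 = -835/1054.
S_5 = c4*β/(S_4 - 1) = 1 + (-527/1670)*β + (-602361/2788900)*β^2 + ...; c5 = -527/1670.
S_6 = c5*β/(S_5 - 1) = 1 + (-1143/1670)*β + (-1/4)*β^2 + ...; c6 = -1143/1670.
S_7 = c6*β/(S_6 - 1) = 1 + (-835/2286)*β + ...; c7 = -835/2286.


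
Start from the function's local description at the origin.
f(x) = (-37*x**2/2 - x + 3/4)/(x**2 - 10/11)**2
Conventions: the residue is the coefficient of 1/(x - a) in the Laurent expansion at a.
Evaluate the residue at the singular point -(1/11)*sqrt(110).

The factor x**2 - 10/11 splits as (x - a)(x - a') with a = -(1/11)*sqrt(110), a' = (1/11)*sqrt(110). At the order-2 pole a set g(x) = (x - a)^2*f(x) = [-37*x**2/2 - x + 3/4] / (x - a')^2.
Order-2 pole: residue = g'(a); g'(-(1/11)*sqrt(110)) = (773/1600)*sqrt(110), so the residue is (773/1600)*sqrt(110).

The residue is (773/1600)*sqrt(110).


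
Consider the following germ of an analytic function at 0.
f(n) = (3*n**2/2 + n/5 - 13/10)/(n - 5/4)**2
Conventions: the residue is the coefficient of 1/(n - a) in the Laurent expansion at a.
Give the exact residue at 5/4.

At the order-2 pole 5/4 set g(n) = (n - (5/4))^2*f(n) = 3*n**2/2 + n/5 - 13/10.
Order-2 pole: residue = g'(a); g'(5/4) = 79/20, so the residue is 79/20.

The residue is 79/20.


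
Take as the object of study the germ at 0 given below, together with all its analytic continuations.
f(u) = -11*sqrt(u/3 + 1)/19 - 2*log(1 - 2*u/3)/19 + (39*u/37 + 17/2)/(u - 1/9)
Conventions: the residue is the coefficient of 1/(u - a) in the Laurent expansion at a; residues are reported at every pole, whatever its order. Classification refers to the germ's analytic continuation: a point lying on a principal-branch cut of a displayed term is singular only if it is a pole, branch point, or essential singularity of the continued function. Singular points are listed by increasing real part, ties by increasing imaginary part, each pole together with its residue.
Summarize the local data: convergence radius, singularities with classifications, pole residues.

Denominator factor (u - 1/9): pole of order 1 at 1/9, modulus 1/9.
Branch term (-11/19)*sqrt(1 - u/(-3)): its argument vanishes at u = -3, a square-root branch point, modulus 3.
Branch term (-2/19)*log(1 - u/(3/2)): its argument vanishes at u = 3/2, a logarithmic branch point, modulus 3/2.
The radius of convergence is the smallest modulus among the singular points: 1/9.
The branch terms are analytic at 1/9 and contribute nothing to the residue; only the rational part matters.
At the order-1 pole 1/9 set g(u) = (u - (1/9))*(rational part) = 39*u/37 + 17/2.
Simple pole: residue = g(a) at a = 1/9, which is 1913/222.
List the singular points by increasing real part (a conjugate pair: the negative imaginary part first).

Radius of convergence at 0: 1/9.
At -3: an algebraic (square-root) branch point.
At 1/9: a pole of order 1; residue 1913/222.
At 3/2: a logarithmic branch point.


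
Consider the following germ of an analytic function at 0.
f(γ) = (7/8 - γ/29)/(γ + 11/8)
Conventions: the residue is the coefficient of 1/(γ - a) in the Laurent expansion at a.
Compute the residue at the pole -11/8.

At the order-1 pole -11/8 set g(γ) = (γ - (-11/8))*f(γ) = 7/8 - γ/29.
Simple pole: residue = g(a) at a = -11/8, which is 107/116.

The residue is 107/116.


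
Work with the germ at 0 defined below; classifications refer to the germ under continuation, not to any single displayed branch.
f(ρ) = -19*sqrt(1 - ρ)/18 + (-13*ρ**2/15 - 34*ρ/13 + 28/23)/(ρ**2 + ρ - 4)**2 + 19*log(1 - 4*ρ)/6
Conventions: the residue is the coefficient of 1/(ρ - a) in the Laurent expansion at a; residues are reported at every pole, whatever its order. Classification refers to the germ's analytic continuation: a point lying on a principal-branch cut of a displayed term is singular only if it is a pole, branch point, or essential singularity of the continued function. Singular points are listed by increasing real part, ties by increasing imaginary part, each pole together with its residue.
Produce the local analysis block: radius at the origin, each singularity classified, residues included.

Radius of convergence at 0: 1/4.
At -1/2 - (1/2)*sqrt(17): a pole of order 2; residue (53746/1296165)*sqrt(17).
At 1/4: a logarithmic branch point.
At 1: an algebraic (square-root) branch point.
At -1/2 + (1/2)*sqrt(17): a pole of order 2; residue -(53746/1296165)*sqrt(17).


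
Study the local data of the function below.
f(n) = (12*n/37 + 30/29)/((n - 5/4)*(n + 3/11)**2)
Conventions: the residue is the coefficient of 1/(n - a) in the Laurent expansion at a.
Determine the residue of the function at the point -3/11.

The residue is -2991120/4816697.

At the order-2 pole -3/11 set g(n) = (n - (-3/11))^2*f(n) = (12*n/37 + 30/29)/(n - 5/4).
Order-2 pole: residue = g'(a); g'(-3/11) = -2991120/4816697, so the residue is -2991120/4816697.


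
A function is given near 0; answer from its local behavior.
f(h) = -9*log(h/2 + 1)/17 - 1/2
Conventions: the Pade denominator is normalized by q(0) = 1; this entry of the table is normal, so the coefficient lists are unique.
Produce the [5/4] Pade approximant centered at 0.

The Pade approximant has numerator coefficients [-1/2, -251/306, -89/204, -253/2856, -97/17136, -1/38080]; denominator coefficients [1, 10/9, 5/12, 5/84, 5/2016].

Taylor coefficients needed (expand at 0): a_0 = -1/2, a_1 = -9/34, a_2 = 9/136, a_3 = -3/136, a_4 = 9/1088, a_5 = -9/2720, a_6 = 3/2176, a_7 = -9/15232, a_8 = 9/34816, a_9 = -1/8704.
Write the denominator as Q(h) = 1 + q1*h + q2*h^2 + q3*h^3 + q4*h^4. Requiring Q*f - P = O(h^10) with deg P <= 5 kills the coefficients of h^6..h^9 in Q*f:
  h^6: a_6 + q1*a_5 + q2*a_4 + q3*a_3 + q4*a_2 = 0, i.e. 3/2176 + (-9/2720)*q1 + (9/1088)*q2 + (-3/136)*q3 + (9/136)*q4 = 0.
  h^7: a_7 + q1*a_6 + q2*a_5 + q3*a_4 + q4*a_3 = 0, i.e. -9/15232 + (3/2176)*q1 + (-9/2720)*q2 + (9/1088)*q3 + (-3/136)*q4 = 0.
  h^8: a_8 + q1*a_7 + q2*a_6 + q3*a_5 + q4*a_4 = 0, i.e. 9/34816 + (-9/15232)*q1 + (3/2176)*q2 + (-9/2720)*q3 + (9/1088)*q4 = 0.
  h^9: a_9 + q1*a_8 + q2*a_7 + q3*a_6 + q4*a_5 = 0, i.e. -1/8704 + (9/34816)*q1 + (-9/15232)*q2 + (3/2176)*q3 + (-9/2720)*q4 = 0.
Solving this linear system: q1 = 10/9, q2 = 5/12, q3 = 5/84, q4 = 5/2016.
The numerator is Q*f truncated at degree 5: P0 = a_0 = -1/2; P1 = a_1 + q1*a_0 = -251/306; P2 = a_2 + q1*a_1 + q2*a_0 = -89/204; P3 = a_3 + q1*a_2 + q2*a_1 + q3*a_0 = -253/2856; P4 = a_4 + q1*a_3 + q2*a_2 + q3*a_1 + q4*a_0 = -97/17136; P5 = a_5 + q1*a_4 + q2*a_3 + q3*a_2 + q4*a_1 = -1/38080.


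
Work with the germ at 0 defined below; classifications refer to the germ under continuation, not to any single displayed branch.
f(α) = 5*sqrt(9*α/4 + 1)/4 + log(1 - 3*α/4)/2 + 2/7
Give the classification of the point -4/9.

The point is an algebraic (square-root) branch point.

The term (5/4)*sqrt(1 - α/(-4/9)) has argument 1 - -4/9/(-4/9) = 0 at -4/9: a square-root (algebraic, two-sheeted) branch point; the remaining terms are analytic or single-valued there.


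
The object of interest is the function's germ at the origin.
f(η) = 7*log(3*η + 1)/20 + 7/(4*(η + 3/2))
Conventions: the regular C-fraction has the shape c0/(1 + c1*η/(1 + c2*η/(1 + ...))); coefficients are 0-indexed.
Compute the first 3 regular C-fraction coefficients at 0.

The regular C-fraction coefficients are [7/6, -7/30, 144/35].

Taylor coefficients (expand at 0): a_0 = 7/6, a_1 = 49/180, a_2 = -1141/1080.
c0 = a_0 = 7/6. Peel one level at a time: if S = 1 + c*η/S' with S'(0) = 1, then c is the η-coefficient of S and S' = c*η/(S - 1).
S_1 = c0/f = 1 + (-7/30)*η + (24/25)*η^2 + ...; c1 = -7/30.
S_2 = c1*η/(S_1 - 1) = 1 + (144/35)*η + ...; c2 = 144/35.


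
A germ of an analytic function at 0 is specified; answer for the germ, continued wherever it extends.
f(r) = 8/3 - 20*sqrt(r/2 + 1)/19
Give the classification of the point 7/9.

There is no denominator, hence no pole anywhere.
Branch term sqrt(1 - r/(-2)): argument at 7/9 is 25/18, nonzero, so 7/9 is not its branch point (a point on a principal cut is still regular for the continued germ).
So the germ continues analytically to 7/9.

The point is a regular point.


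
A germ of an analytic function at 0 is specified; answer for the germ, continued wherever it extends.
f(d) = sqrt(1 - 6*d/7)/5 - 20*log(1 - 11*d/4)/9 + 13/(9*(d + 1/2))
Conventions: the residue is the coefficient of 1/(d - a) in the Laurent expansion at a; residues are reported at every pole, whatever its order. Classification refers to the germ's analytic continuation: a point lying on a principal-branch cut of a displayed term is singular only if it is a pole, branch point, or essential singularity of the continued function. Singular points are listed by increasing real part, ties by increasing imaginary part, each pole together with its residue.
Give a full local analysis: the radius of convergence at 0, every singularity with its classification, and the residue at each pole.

Radius of convergence at 0: 4/11.
At -1/2: a pole of order 1; residue 13/9.
At 4/11: a logarithmic branch point.
At 7/6: an algebraic (square-root) branch point.

Denominator factor (d + 1/2): pole of order 1 at -1/2, modulus 1/2.
Branch term (-20/9)*log(1 - d/(4/11)): its argument vanishes at d = 4/11, a logarithmic branch point, modulus 4/11.
Branch term (1/5)*sqrt(1 - d/(7/6)): its argument vanishes at d = 7/6, a square-root branch point, modulus 7/6.
The radius of convergence is the smallest modulus among the singular points: 4/11.
The branch terms are analytic at -1/2 and contribute nothing to the residue; only the rational part matters.
At the order-1 pole -1/2 set g(d) = (d - (-1/2))*(rational part) = 13/9.
Simple pole: residue = g(a) at a = -1/2, which is 13/9.
List the singular points by increasing real part (a conjugate pair: the negative imaginary part first).


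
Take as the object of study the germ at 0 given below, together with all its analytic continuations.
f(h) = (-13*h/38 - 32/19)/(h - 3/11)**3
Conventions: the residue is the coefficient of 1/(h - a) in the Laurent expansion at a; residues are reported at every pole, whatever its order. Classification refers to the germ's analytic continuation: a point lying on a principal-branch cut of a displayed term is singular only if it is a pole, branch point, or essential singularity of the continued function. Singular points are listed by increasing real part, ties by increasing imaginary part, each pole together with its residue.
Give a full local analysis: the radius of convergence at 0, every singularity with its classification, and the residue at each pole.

Radius of convergence at 0: 3/11.
At 3/11: a pole of order 3; residue 0.

Denominator factor (h - 3/11)^3: pole of order 3 at 3/11, modulus 3/11.
The radius of convergence is the smallest modulus among the singular points: 3/11.
At the order-3 pole 3/11 set g(h) = (h - (3/11))^3*f(h) = -13*h/38 - 32/19.
Order-3 pole: residue = g''(a)/2; g''(3/11) = 0, so the residue is 0.


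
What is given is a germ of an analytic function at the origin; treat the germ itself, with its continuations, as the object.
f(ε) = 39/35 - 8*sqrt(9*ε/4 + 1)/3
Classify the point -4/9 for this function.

The point is an algebraic (square-root) branch point.

The term (-8/3)*sqrt(1 - ε/(-4/9)) has argument 1 - -4/9/(-4/9) = 0 at -4/9: a square-root (algebraic, two-sheeted) branch point; the remaining terms are analytic or single-valued there.


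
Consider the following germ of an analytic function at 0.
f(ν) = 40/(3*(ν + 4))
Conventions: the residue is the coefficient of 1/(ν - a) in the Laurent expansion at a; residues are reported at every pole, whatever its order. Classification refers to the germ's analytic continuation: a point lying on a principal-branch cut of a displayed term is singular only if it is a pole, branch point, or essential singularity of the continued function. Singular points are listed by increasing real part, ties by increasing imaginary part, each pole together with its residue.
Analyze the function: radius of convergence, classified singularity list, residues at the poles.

Radius of convergence at 0: 4.
At -4: a pole of order 1; residue 40/3.

Denominator factor (ν + 4): pole of order 1 at -4, modulus 4.
The radius of convergence is the smallest modulus among the singular points: 4.
At the order-1 pole -4 set g(ν) = (ν - (-4))*f(ν) = 40/3.
Simple pole: residue = g(a) at a = -4, which is 40/3.


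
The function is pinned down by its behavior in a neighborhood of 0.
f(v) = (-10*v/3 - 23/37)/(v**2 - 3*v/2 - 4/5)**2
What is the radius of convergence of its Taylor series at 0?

Denominator factor (v**2 - 3*v/2 - 4/5)^2: discriminant 109/20, real irrational roots 3/4 + (1/20)*sqrt(545) and 3/4 - (1/20)*sqrt(545); poles of order 2, moduli 3/4 + (1/20)*sqrt(545) and -3/4 + (1/20)*sqrt(545).
The radius of convergence is the smallest modulus among the singular points: -3/4 + (1/20)*sqrt(545).

The radius of convergence is -3/4 + (1/20)*sqrt(545).


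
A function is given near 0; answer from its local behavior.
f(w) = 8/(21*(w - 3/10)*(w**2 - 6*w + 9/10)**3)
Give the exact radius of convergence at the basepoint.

The radius of convergence is 3 - (9/10)*sqrt(10).

Denominator factor (w - 3/10): pole of order 1 at 3/10, modulus 3/10.
Denominator factor (w**2 - 6*w + 9/10)^3: discriminant 162/5, real irrational roots 3 + (9/10)*sqrt(10) and 3 - (9/10)*sqrt(10); poles of order 3, moduli 3 + (9/10)*sqrt(10) and 3 - (9/10)*sqrt(10).
The radius of convergence is the smallest modulus among the singular points: 3 - (9/10)*sqrt(10).


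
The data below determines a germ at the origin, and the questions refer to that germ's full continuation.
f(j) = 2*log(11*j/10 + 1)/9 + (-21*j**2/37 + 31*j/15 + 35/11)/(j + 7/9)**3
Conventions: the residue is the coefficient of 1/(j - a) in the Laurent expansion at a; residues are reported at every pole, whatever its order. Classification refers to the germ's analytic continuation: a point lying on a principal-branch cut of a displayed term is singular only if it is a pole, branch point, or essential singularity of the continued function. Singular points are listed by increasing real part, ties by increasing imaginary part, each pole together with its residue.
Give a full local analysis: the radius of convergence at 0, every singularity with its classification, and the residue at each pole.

Denominator factor (j + 7/9)^3: pole of order 3 at -7/9, modulus 7/9.
Branch term (2/9)*log(1 - j/(-10/11)): its argument vanishes at j = -10/11, a logarithmic branch point, modulus 10/11.
The radius of convergence is the smallest modulus among the singular points: 7/9.
The branch term is analytic at -7/9 and contributes nothing to the residue; only the rational part matters.
At the order-3 pole -7/9 set g(j) = (j - (-7/9))^3*(rational part) = -21*j**2/37 + 31*j/15 + 35/11.
Order-3 pole: residue = g''(a)/2; g''(-7/9) = -42/37, so the residue is -21/37.
List the singular points by increasing real part (a conjugate pair: the negative imaginary part first).

Radius of convergence at 0: 7/9.
At -10/11: a logarithmic branch point.
At -7/9: a pole of order 3; residue -21/37.


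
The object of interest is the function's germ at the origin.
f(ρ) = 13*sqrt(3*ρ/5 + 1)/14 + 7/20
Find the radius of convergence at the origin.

The radius of convergence is 5/3.

Branch term (13/14)*sqrt(1 - ρ/(-5/3)): its argument vanishes at ρ = -5/3, a square-root branch point, modulus 5/3.
The radius of convergence is the smallest modulus among the singular points: 5/3.


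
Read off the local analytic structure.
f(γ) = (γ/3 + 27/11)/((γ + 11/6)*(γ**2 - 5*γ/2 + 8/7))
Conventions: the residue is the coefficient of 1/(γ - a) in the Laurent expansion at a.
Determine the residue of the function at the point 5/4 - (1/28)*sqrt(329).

The residue is -511/5038 - (9661/236786)*sqrt(329).

The factor γ**2 - 5*γ/2 + 8/7 splits as (γ - a)(γ - a') with a = 5/4 - (1/28)*sqrt(329), a' = 5/4 + (1/28)*sqrt(329). At the order-1 pole a set g(γ) = (γ - a)*f(γ) = [(γ/3 + 27/11)/(γ + 11/6)] / (γ - a').
Simple pole: residue = g(a) at a = 5/4 - (1/28)*sqrt(329), which is -511/5038 - (9661/236786)*sqrt(329).


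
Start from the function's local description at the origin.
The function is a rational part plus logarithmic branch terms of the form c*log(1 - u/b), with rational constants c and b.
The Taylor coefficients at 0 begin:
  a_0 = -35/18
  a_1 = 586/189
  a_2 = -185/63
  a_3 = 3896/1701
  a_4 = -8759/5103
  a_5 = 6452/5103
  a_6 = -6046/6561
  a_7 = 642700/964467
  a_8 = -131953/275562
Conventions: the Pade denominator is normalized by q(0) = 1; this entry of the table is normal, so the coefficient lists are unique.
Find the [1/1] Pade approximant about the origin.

The Pade approximant has numerator coefficients [-35/18, 278867/221508]; denominator coefficients [1, 555/586].

Taylor coefficients needed (read off): a_0 = -35/18, a_1 = 586/189, a_2 = -185/63.
Write the denominator as Q(u) = 1 + q1*u. Requiring Q*f - P = O(u^3) with deg P <= 1 kills the coefficients of u^2..u^2 in Q*f:
  u^2: a_2 + q1*a_1 = 0, i.e. -185/63 + (586/189)*q1 = 0.
Solving this linear system: q1 = 555/586.
The numerator is Q*f truncated at degree 1: P0 = a_0 = -35/18; P1 = a_1 + q1*a_0 = 278867/221508.


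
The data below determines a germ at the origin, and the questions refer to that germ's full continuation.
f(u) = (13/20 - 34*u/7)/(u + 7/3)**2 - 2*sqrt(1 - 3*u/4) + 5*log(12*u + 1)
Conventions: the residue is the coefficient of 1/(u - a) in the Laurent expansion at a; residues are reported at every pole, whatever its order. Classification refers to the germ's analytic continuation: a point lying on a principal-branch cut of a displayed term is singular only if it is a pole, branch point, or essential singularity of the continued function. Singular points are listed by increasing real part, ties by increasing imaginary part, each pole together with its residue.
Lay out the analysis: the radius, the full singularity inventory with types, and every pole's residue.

Denominator factor (u + 7/3)^2: pole of order 2 at -7/3, modulus 7/3.
Branch term (-2)*sqrt(1 - u/(4/3)): its argument vanishes at u = 4/3, a square-root branch point, modulus 4/3.
Branch term (5)*log(1 - u/(-1/12)): its argument vanishes at u = -1/12, a logarithmic branch point, modulus 1/12.
The radius of convergence is the smallest modulus among the singular points: 1/12.
The branch terms are analytic at -7/3 and contribute nothing to the residue; only the rational part matters.
At the order-2 pole -7/3 set g(u) = (u - (-7/3))^2*(rational part) = 13/20 - 34*u/7.
Order-2 pole: residue = g'(a); g'(-7/3) = -34/7, so the residue is -34/7.
List the singular points by increasing real part (a conjugate pair: the negative imaginary part first).

Radius of convergence at 0: 1/12.
At -7/3: a pole of order 2; residue -34/7.
At -1/12: a logarithmic branch point.
At 4/3: an algebraic (square-root) branch point.


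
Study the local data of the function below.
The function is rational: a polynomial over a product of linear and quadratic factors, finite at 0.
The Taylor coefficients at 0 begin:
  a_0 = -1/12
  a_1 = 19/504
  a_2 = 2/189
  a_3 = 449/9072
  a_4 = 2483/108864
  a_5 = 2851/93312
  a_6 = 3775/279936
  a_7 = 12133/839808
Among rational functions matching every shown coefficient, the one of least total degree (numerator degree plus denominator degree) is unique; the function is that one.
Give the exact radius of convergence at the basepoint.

The radius of convergence is 3/2.

No rational of total degree below 5 reproduces all 8 coefficients; solving the [1/4] Pade equations on them gives f(v) = (1 - 9*v/7)/((v - 2)**3*(v + 3/2)), whose expansion matches every shown term.
Denominator factor (v - 2)^3: pole of order 3 at 2, modulus 2.
Denominator factor (v + 3/2): pole of order 1 at -3/2, modulus 3/2.
The radius of convergence is the smallest modulus among the singular points: 3/2.


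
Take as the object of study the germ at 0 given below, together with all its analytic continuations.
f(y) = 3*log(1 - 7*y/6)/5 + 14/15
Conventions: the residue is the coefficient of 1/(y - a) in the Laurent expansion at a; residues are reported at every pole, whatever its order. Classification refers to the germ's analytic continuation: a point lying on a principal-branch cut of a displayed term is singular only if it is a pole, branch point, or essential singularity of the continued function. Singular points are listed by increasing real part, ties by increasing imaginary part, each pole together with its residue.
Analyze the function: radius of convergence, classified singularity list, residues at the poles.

Radius of convergence at 0: 6/7.
At 6/7: a logarithmic branch point.

Branch term (3/5)*log(1 - y/(6/7)): its argument vanishes at y = 6/7, a logarithmic branch point, modulus 6/7.
The radius of convergence is the smallest modulus among the singular points: 6/7.


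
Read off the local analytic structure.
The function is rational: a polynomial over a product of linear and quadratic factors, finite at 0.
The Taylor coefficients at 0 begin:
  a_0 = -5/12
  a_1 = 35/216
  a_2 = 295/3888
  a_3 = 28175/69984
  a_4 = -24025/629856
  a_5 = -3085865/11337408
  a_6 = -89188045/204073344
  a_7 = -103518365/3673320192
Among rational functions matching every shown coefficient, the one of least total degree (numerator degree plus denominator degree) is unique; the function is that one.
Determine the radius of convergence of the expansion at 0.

No rational of total degree below 5 reproduces all 8 coefficients; solving the [0/5] Pade equations on them gives f(ρ) = -8/(3*(ρ + 2)**3*(ρ**2 - 8*ρ/9 + 4/5)), whose expansion matches every shown term.
Denominator factor (ρ**2 - 8*ρ/9 + 4/5): discriminant -976/405, complex-conjugate roots (4/9) + ((2/45)*sqrt(305))*i and (4/9) - ((2/45)*sqrt(305))*i; poles of order 1, moduli (2/5)*sqrt(5) and (2/5)*sqrt(5).
Denominator factor (ρ + 2)^3: pole of order 3 at -2, modulus 2.
The radius of convergence is the smallest modulus among the singular points: (2/5)*sqrt(5).

The radius of convergence is (2/5)*sqrt(5).


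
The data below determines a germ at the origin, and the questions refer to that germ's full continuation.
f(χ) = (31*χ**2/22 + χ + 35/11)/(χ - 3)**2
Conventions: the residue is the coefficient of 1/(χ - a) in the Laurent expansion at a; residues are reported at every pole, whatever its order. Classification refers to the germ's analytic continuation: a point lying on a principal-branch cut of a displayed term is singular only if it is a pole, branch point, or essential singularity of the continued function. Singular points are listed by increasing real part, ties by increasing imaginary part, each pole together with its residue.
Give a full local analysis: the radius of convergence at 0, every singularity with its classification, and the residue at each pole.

Radius of convergence at 0: 3.
At 3: a pole of order 2; residue 104/11.

Denominator factor (χ - 3)^2: pole of order 2 at 3, modulus 3.
The radius of convergence is the smallest modulus among the singular points: 3.
At the order-2 pole 3 set g(χ) = (χ - (3))^2*f(χ) = 31*χ**2/22 + χ + 35/11.
Order-2 pole: residue = g'(a); g'(3) = 104/11, so the residue is 104/11.


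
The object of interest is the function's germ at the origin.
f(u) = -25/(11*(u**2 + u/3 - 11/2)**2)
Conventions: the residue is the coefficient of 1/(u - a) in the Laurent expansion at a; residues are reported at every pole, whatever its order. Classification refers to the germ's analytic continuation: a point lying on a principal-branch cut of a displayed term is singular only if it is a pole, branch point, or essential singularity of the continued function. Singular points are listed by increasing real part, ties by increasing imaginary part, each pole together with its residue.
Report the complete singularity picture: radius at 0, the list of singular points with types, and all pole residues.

Radius of convergence at 0: -1/6 + (1/6)*sqrt(199).
At -1/6 - (1/6)*sqrt(199): a pole of order 2; residue -(1350/435611)*sqrt(199).
At -1/6 + (1/6)*sqrt(199): a pole of order 2; residue (1350/435611)*sqrt(199).

Denominator factor (u**2 + u/3 - 11/2)^2: discriminant 199/9, real irrational roots -1/6 + (1/6)*sqrt(199) and -1/6 - (1/6)*sqrt(199); poles of order 2, moduli -1/6 + (1/6)*sqrt(199) and 1/6 + (1/6)*sqrt(199).
The radius of convergence is the smallest modulus among the singular points: -1/6 + (1/6)*sqrt(199).
The factor u**2 + u/3 - 11/2 splits as (u - a)(u - a') with a = -1/6 - (1/6)*sqrt(199), a' = -1/6 + (1/6)*sqrt(199). At the order-2 pole a set g(u) = (u - a)^2*f(u) = [-25/11] / (u - a')^2.
Order-2 pole: residue = g'(a); g'(-1/6 - (1/6)*sqrt(199)) = -(1350/435611)*sqrt(199), so the residue is -(1350/435611)*sqrt(199).
The factor u**2 + u/3 - 11/2 splits as (u - a)(u - a') with a = -1/6 + (1/6)*sqrt(199), a' = -1/6 - (1/6)*sqrt(199). At the order-2 pole a set g(u) = (u - a)^2*f(u) = [-25/11] / (u - a')^2.
Order-2 pole: residue = g'(a); g'(-1/6 + (1/6)*sqrt(199)) = (1350/435611)*sqrt(199), so the residue is (1350/435611)*sqrt(199).
List the singular points by increasing real part (a conjugate pair: the negative imaginary part first).


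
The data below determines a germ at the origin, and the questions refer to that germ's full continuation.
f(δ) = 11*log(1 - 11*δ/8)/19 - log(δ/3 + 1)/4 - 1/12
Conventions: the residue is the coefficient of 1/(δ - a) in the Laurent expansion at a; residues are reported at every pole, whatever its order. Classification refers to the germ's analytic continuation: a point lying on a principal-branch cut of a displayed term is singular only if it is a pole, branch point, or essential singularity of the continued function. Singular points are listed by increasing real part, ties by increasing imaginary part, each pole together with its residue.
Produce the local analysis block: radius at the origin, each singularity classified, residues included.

Radius of convergence at 0: 8/11.
At -3: a logarithmic branch point.
At 8/11: a logarithmic branch point.

Branch term (-1/4)*log(1 - δ/(-3)): its argument vanishes at δ = -3, a logarithmic branch point, modulus 3.
Branch term (11/19)*log(1 - δ/(8/11)): its argument vanishes at δ = 8/11, a logarithmic branch point, modulus 8/11.
The radius of convergence is the smallest modulus among the singular points: 8/11.
List the singular points by increasing real part (a conjugate pair: the negative imaginary part first).


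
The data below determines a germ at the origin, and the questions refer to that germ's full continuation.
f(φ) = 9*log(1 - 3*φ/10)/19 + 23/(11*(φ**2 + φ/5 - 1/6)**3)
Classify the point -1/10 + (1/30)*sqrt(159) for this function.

The denominator factor φ**2 + φ/5 - 1/6 vanishes at -1/10 + (1/30)*sqrt(159) and appears to the power 3; the numerator there equals 23/11, nonzero, and no other factor vanishes.
The branch terms are analytic at this point.
Hence a pole whose order is the multiplicity, 3.

The point is a pole of order 3.


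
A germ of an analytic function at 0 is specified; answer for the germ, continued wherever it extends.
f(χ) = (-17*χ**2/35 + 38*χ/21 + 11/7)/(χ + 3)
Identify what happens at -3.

The point is a pole of order 1.

The denominator factor χ + 3 vanishes at -3 and appears to the power 1; the numerator there equals -288/35, nonzero, and no other factor vanishes.
Hence a pole whose order is the multiplicity, 1.


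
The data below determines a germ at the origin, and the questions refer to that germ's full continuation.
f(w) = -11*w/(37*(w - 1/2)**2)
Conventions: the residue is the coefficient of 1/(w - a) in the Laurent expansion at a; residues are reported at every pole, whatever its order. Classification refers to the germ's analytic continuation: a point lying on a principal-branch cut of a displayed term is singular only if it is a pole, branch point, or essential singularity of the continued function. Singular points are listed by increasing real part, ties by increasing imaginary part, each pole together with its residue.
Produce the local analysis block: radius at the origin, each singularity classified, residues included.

Radius of convergence at 0: 1/2.
At 1/2: a pole of order 2; residue -11/37.

Denominator factor (w - 1/2)^2: pole of order 2 at 1/2, modulus 1/2.
The radius of convergence is the smallest modulus among the singular points: 1/2.
At the order-2 pole 1/2 set g(w) = (w - (1/2))^2*f(w) = -11*w/37.
Order-2 pole: residue = g'(a); g'(1/2) = -11/37, so the residue is -11/37.


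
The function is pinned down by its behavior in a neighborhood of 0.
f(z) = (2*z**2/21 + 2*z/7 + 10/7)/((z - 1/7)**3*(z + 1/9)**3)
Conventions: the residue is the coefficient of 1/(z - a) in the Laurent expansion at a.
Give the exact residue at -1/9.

The residue is -2132674677/262144.

At the order-3 pole -1/9 set g(z) = (z - (-1/9))^3*f(z) = (2*z**2/21 + 2*z/7 + 10/7)/(z - 1/7)**3.
Order-3 pole: residue = g''(a)/2; g''(-1/9) = -2132674677/131072, so the residue is -2132674677/262144.
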